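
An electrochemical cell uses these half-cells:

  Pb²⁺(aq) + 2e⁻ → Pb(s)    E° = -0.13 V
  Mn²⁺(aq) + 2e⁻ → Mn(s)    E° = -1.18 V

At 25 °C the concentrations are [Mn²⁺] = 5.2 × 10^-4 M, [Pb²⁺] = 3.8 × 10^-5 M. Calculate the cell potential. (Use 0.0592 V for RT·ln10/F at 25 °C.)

1.02 V

The Pb²⁺/Pb couple has the higher reduction potential and acts as the cathode, so E°_cell = -0.13 − (-1.18) = 1.05 V.
Balancing electrons gives n = 2; the reaction quotient is Q = [Mn²⁺]/[Pb²⁺] = 13.7.
At 25 °C, E = E° − (0.0592/n) log Q = 1.05 − (0.0592/2)(1.136) = 1.050 − 0.034 = 1.016 V.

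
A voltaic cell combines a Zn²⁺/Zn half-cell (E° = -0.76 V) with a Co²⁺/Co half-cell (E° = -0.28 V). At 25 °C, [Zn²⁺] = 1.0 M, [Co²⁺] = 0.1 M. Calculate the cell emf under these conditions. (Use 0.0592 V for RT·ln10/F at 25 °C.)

0.450 V

The Co²⁺/Co couple has the higher reduction potential and acts as the cathode, so E°_cell = -0.28 − (-0.76) = 0.48 V.
Balancing electrons gives n = 2; the reaction quotient is Q = [Zn²⁺]/[Co²⁺] = 10.0.
At 25 °C, E = E° − (0.0592/n) log Q = 0.48 − (0.0592/2)(1.000) = 0.480 − 0.030 = 0.450 V.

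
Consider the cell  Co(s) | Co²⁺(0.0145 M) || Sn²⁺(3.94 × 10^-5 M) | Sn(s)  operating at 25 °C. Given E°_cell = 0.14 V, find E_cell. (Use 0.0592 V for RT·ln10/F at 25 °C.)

0.064 V

Balancing electrons gives n = 2; the reaction quotient is Q = [Co²⁺]/[Sn²⁺] = 368.
At 25 °C, E = E° − (0.0592/n) log Q = 0.14 − (0.0592/2)(2.566) = 0.140 − 0.076 = 0.064 V.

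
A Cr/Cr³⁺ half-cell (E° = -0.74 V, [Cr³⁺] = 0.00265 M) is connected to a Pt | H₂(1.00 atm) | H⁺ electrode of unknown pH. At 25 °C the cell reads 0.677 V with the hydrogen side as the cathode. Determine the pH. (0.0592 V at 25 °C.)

pH = 1.92

E°_cell = 0.74 V and n = 6.
log Q = n(E° − E)/0.0592 = 6×(0.74 − 0.677)/0.0592 = 6.385.
With Q = [Cr³⁺]^2·P(H₂)^3 / [H⁺]^6, solving for [H⁺] gives log[H⁺] = -1.923, so pH = 1.92.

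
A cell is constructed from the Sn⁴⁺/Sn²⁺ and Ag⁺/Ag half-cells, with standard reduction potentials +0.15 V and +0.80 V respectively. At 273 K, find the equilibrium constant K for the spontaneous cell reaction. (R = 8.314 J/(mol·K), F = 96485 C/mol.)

1 × 10^24

E°_cell = +0.80 − (+0.15) = 0.65 V, with n = 2 electrons transferred.
At equilibrium E = 0, so the Nernst equation gives ln K = nFE°/RT = (2)(96485)(0.65)/((8.314)(273)) = 55.26.
K = e^55.26 = 1 × 10^24.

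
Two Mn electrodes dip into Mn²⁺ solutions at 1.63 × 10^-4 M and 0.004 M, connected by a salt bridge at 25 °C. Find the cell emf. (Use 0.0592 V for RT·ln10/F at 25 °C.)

0.041 V

Both half-cells are Mn²⁺/Mn, so E°_cell = 0. The concentrated side is the cathode; the cell reaction moves Mn²⁺ from high to low concentration with n = 2.
Q = [Mn²⁺]_dilute/[Mn²⁺]_conc = 1.63 × 10^-4/0.004 = 0.0408.
E = 0 − (0.0592/2) log Q = −(0.0592/2)(-1.390) = 0.0411 V.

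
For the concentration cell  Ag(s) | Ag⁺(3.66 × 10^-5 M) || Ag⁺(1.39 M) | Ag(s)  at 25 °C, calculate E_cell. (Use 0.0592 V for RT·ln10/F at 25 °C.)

0.27 V

Both half-cells are Ag⁺/Ag, so E°_cell = 0. The concentrated side is the cathode; the cell reaction moves Ag⁺ from high to low concentration with n = 1.
Q = [Ag⁺]_dilute/[Ag⁺]_conc = 3.66 × 10^-5/1.39 = 2.63 × 10^-5.
E = 0 − (0.0592/1) log Q = −(0.0592/1)(-4.580) = 0.2711 V.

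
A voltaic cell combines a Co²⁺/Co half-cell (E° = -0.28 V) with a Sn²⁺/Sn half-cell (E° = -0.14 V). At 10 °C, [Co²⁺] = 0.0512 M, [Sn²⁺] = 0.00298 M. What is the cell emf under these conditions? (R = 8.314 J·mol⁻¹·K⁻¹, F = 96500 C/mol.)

0.105 V

The Sn²⁺/Sn couple has the higher reduction potential and acts as the cathode, so E°_cell = -0.14 − (-0.28) = 0.14 V.
Balancing electrons gives n = 2; the reaction quotient is Q = [Co²⁺]/[Sn²⁺] = 17.2.
E = E° − (RT/nF) ln Q = 0.14 − (8.314×283)/(2×96500) × (2.844) = 0.140 − 0.035 = 0.105 V.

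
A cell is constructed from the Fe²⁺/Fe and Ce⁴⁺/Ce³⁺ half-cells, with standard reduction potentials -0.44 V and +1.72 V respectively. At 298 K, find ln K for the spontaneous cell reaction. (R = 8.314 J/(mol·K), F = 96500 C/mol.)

ln K = 168.3

E°_cell = +1.72 − (-0.44) = 2.16 V, with n = 2 electrons transferred.
At equilibrium E = 0, so the Nernst equation gives ln K = nFE°/RT = (2)(96500)(2.16)/((8.314)(298)) = 168.26.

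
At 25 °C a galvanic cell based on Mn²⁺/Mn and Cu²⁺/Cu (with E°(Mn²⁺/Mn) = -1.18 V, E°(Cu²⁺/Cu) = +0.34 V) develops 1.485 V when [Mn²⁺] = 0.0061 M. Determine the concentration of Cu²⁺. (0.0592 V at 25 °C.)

4 × 10^-4 M

From the Nernst equation, log Q = n(E° − E)/0.0592 = 2(1.52 − 1.485)/0.0592 = 1.182, so Q = 15.2.
With Q = [Mn²⁺]/[Cu²⁺] and the known concentrations, [Cu²⁺] in the denominator gives [Cu²⁺] = 4 × 10^-4 M.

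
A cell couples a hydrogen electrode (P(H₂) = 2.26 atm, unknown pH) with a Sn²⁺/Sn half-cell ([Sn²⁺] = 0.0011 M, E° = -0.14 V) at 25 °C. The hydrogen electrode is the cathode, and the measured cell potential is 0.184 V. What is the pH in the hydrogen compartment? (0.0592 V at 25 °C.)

E°_cell = 0.14 V and n = 2.
log Q = n(E° − E)/0.0592 = 2×(0.14 − 0.184)/0.0592 = -1.486.
With Q = [Sn²⁺]·P(H₂) / [H⁺]^2, solving for [H⁺] gives log[H⁺] = -0.559, so pH = 0.56.

pH = 0.56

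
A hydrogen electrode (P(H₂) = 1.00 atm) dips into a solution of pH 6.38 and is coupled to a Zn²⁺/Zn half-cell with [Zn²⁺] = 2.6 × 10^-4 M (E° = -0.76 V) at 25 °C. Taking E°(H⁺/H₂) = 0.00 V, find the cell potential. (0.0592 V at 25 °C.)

0.49 V

The hydrogen couple is the cathode, so E°_cell = 0.76 V; n = 2.
[H⁺] = 10^(−6.38) = 4.2 × 10^-7 M, and Q = [Zn²⁺]·P(H₂) / [H⁺]^2 = 1.5 × 10^9.
E = E° − (0.0592/2) log Q = 0.76 − (0.0592/2)(9.175) = 0.488 V.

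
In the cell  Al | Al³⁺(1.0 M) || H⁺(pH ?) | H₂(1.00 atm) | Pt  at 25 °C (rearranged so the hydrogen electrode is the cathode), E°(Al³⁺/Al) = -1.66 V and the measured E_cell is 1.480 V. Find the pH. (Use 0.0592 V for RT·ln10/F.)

E°_cell = 1.66 V and n = 6.
log Q = n(E° − E)/0.0592 = 6×(1.66 − 1.480)/0.0592 = 18.243.
With Q = [Al³⁺]^2·P(H₂)^3 / [H⁺]^6, solving for [H⁺] gives log[H⁺] = -3.041, so pH = 3.04.

pH = 3.04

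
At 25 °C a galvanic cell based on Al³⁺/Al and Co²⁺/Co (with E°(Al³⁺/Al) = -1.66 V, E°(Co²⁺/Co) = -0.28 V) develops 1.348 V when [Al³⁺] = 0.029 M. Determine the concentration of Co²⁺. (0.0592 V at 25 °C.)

From the Nernst equation, log Q = n(E° − E)/0.0592 = 6(1.38 − 1.348)/0.0592 = 3.243, so Q = 1750.
With Q = [Al³⁺]^2/[Co²⁺]^3 and the known concentrations, [Co²⁺]^3 in the denominator gives [Co²⁺] = 0.0078 M.

0.0078 M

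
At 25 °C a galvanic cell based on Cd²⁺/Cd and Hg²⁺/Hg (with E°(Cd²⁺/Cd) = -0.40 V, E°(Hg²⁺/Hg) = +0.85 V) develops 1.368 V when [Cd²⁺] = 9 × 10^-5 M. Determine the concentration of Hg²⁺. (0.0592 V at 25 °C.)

From the Nernst equation, log Q = n(E° − E)/0.0592 = 2(1.25 − 1.368)/0.0592 = -3.986, so Q = 1.03 × 10^-4.
With Q = [Cd²⁺]/[Hg²⁺] and the known concentrations, [Hg²⁺] in the denominator gives [Hg²⁺] = 0.87 M.

0.87 M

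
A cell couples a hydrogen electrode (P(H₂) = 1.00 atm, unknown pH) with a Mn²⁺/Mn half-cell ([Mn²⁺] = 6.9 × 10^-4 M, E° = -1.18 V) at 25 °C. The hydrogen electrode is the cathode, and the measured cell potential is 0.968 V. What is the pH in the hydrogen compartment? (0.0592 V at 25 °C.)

E°_cell = 1.18 V and n = 2.
log Q = n(E° − E)/0.0592 = 2×(1.18 − 0.968)/0.0592 = 7.162.
With Q = [Mn²⁺]·P(H₂) / [H⁺]^2, solving for [H⁺] gives log[H⁺] = -5.162, so pH = 5.16.

pH = 5.16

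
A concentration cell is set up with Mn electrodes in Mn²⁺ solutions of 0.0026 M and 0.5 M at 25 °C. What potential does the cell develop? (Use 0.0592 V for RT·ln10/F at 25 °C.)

Both half-cells are Mn²⁺/Mn, so E°_cell = 0. The concentrated side is the cathode; the cell reaction moves Mn²⁺ from high to low concentration with n = 2.
Q = [Mn²⁺]_dilute/[Mn²⁺]_conc = 0.0026/0.5 = 0.00520.
E = 0 − (0.0592/2) log Q = −(0.0592/2)(-2.284) = 0.0676 V.

0.068 V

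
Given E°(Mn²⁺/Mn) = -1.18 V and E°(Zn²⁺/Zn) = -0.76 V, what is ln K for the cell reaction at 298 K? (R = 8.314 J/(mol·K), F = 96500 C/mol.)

E°_cell = -0.76 − (-1.18) = 0.42 V, with n = 2 electrons transferred.
At equilibrium E = 0, so the Nernst equation gives ln K = nFE°/RT = (2)(96500)(0.42)/((8.314)(298)) = 32.72.

ln K = 32.7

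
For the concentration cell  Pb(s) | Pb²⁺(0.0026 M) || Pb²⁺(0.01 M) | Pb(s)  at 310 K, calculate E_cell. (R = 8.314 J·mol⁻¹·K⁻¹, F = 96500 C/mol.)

0.018 V

Both half-cells are Pb²⁺/Pb, so E°_cell = 0. The concentrated side is the cathode; the cell reaction moves Pb²⁺ from high to low concentration with n = 2.
Q = [Pb²⁺]_dilute/[Pb²⁺]_conc = 0.0026/0.01 = 0.260.
E = 0 − (RT/nF) ln Q = −((8.314×310)/(2×96500))(-1.347) = 0.0180 V.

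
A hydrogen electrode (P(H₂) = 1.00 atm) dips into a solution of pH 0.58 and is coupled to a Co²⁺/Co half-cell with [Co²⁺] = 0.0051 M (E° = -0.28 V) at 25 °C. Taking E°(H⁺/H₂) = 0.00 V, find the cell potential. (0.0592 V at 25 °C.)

The hydrogen couple is the cathode, so E°_cell = 0.28 V; n = 2.
[H⁺] = 10^(−0.58) = 0.26 M, and Q = [Co²⁺]·P(H₂) / [H⁺]^2 = 0.0737.
E = E° − (0.0592/2) log Q = 0.28 − (0.0592/2)(-1.132) = 0.314 V.

0.31 V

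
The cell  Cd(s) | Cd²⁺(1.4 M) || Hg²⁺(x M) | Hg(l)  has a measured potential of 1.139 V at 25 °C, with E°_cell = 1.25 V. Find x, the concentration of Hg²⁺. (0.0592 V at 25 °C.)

2.5 × 10^-4 M

From the Nernst equation, log Q = n(E° − E)/0.0592 = 2(1.25 − 1.139)/0.0592 = 3.750, so Q = 5620.
With Q = [Cd²⁺]/[Hg²⁺] and the known concentrations, [Hg²⁺] in the denominator gives [Hg²⁺] = 2.5 × 10^-4 M.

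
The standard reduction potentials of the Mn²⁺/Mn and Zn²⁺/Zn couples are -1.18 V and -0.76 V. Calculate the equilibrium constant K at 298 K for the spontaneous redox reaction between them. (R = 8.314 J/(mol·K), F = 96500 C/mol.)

E°_cell = -0.76 − (-1.18) = 0.42 V, with n = 2 electrons transferred.
At equilibrium E = 0, so the Nernst equation gives ln K = nFE°/RT = (2)(96500)(0.42)/((8.314)(298)) = 32.72.
K = e^32.72 = 1.6 × 10^14.

1.6 × 10^14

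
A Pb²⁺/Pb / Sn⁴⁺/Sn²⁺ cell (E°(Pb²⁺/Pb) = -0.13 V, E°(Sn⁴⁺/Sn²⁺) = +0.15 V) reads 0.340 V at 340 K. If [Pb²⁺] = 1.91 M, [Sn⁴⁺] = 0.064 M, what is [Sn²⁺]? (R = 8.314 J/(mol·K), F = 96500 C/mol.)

5.6 × 10^-4 M

From the Nernst equation, ln Q = nF(E° − E)/RT = 2×96500×(0.28 − 0.340)/(8.314×340) = -4.097, so Q = 0.0166.
With Q = [Pb²⁺]·[Sn²⁺]/[Sn⁴⁺] and the known concentrations, [Sn²⁺] in the numerator gives [Sn²⁺] = 5.6 × 10^-4 M.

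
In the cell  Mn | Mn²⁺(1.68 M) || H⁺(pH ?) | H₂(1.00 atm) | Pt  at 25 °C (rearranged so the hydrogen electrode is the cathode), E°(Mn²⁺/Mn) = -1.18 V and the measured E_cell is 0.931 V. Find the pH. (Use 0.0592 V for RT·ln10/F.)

E°_cell = 1.18 V and n = 2.
log Q = n(E° − E)/0.0592 = 2×(1.18 − 0.931)/0.0592 = 8.412.
With Q = [Mn²⁺]·P(H₂) / [H⁺]^2, solving for [H⁺] gives log[H⁺] = -4.093, so pH = 4.09.

pH = 4.09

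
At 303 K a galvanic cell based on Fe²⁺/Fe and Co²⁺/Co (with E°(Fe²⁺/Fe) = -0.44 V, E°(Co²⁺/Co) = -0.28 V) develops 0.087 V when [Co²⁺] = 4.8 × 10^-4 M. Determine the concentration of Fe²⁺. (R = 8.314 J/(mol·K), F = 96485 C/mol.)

From the Nernst equation, ln Q = nF(E° − E)/RT = 2×96485×(0.16 − 0.087)/(8.314×303) = 5.592, so Q = 268.
With Q = [Fe²⁺]/[Co²⁺] and the known concentrations, [Fe²⁺] in the numerator gives [Fe²⁺] = 0.13 M.

0.13 M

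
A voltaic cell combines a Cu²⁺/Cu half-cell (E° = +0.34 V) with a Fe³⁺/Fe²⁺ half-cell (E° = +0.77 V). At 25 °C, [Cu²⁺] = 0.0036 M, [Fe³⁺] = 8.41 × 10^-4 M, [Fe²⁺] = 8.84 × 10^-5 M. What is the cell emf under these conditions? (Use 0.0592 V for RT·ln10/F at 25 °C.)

The Fe³⁺/Fe²⁺ couple has the higher reduction potential and acts as the cathode, so E°_cell = +0.77 − (+0.34) = 0.43 V.
Balancing electrons gives n = 2; the reaction quotient is Q = [Cu²⁺]·[Fe²⁺]^2/[Fe³⁺]^2 = 3.98 × 10^-5.
At 25 °C, E = E° − (0.0592/n) log Q = 0.43 − (0.0592/2)(-4.400) = 0.430 + 0.130 = 0.560 V.

0.560 V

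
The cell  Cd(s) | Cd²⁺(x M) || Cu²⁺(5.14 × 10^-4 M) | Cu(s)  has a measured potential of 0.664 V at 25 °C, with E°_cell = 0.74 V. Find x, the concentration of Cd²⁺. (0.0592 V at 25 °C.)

0.19 M

From the Nernst equation, log Q = n(E° − E)/0.0592 = 2(0.74 − 0.664)/0.0592 = 2.568, so Q = 369.
With Q = [Cd²⁺]/[Cu²⁺] and the known concentrations, [Cd²⁺] in the numerator gives [Cd²⁺] = 0.19 M.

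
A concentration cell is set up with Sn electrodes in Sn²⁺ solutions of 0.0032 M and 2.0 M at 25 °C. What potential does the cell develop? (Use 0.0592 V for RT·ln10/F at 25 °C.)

0.083 V

Both half-cells are Sn²⁺/Sn, so E°_cell = 0. The concentrated side is the cathode; the cell reaction moves Sn²⁺ from high to low concentration with n = 2.
Q = [Sn²⁺]_dilute/[Sn²⁺]_conc = 0.0032/2.0 = 0.00160.
E = 0 − (0.0592/2) log Q = −(0.0592/2)(-2.796) = 0.0828 V.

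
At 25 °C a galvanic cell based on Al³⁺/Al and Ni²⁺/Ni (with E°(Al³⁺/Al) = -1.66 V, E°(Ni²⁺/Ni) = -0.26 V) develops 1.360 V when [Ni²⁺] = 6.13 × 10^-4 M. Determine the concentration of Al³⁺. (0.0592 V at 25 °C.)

0.0016 M

From the Nernst equation, log Q = n(E° − E)/0.0592 = 6(1.40 − 1.360)/0.0592 = 4.054, so Q = 1.13 × 10^4.
With Q = [Al³⁺]^2/[Ni²⁺]^3 and the known concentrations, [Al³⁺]^2 in the numerator gives [Al³⁺] = 0.0016 M.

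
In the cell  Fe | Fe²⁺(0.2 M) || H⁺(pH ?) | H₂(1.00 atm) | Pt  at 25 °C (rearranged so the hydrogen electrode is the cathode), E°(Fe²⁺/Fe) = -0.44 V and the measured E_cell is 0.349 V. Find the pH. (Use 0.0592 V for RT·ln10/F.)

pH = 1.89

E°_cell = 0.44 V and n = 2.
log Q = n(E° − E)/0.0592 = 2×(0.44 − 0.349)/0.0592 = 3.074.
With Q = [Fe²⁺]·P(H₂) / [H⁺]^2, solving for [H⁺] gives log[H⁺] = -1.887, so pH = 1.89.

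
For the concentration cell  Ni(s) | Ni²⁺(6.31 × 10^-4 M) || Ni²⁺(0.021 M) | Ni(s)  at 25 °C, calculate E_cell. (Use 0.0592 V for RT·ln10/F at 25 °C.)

Both half-cells are Ni²⁺/Ni, so E°_cell = 0. The concentrated side is the cathode; the cell reaction moves Ni²⁺ from high to low concentration with n = 2.
Q = [Ni²⁺]_dilute/[Ni²⁺]_conc = 6.31 × 10^-4/0.021 = 0.0300.
E = 0 − (0.0592/2) log Q = −(0.0592/2)(-1.522) = 0.0451 V.

0.045 V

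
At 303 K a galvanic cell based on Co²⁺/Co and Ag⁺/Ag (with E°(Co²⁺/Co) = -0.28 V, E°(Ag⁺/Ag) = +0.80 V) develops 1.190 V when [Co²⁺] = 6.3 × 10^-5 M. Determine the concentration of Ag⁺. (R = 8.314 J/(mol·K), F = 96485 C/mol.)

From the Nernst equation, ln Q = nF(E° − E)/RT = 2×96485×(1.08 − 1.190)/(8.314×303) = -8.426, so Q = 2.19 × 10^-4.
With Q = [Co²⁺]/[Ag⁺]^2 and the known concentrations, [Ag⁺]^2 in the denominator gives [Ag⁺] = 0.54 M.

0.54 M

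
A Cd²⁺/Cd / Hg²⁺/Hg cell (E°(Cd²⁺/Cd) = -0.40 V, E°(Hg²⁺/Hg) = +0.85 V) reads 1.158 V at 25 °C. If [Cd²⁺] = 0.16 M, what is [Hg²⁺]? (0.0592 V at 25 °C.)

From the Nernst equation, log Q = n(E° − E)/0.0592 = 2(1.25 − 1.158)/0.0592 = 3.108, so Q = 1280.
With Q = [Cd²⁺]/[Hg²⁺] and the known concentrations, [Hg²⁺] in the denominator gives [Hg²⁺] = 1.2 × 10^-4 M.

1.2 × 10^-4 M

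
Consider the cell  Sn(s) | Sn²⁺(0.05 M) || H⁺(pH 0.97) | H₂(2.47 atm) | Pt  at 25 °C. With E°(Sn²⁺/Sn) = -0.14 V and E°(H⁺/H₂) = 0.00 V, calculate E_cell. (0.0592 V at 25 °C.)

The hydrogen couple is the cathode, so E°_cell = 0.14 V; n = 2.
[H⁺] = 10^(−0.97) = 0.11 M, and Q = [Sn²⁺]·P(H₂) / [H⁺]^2 = 10.8.
E = E° − (0.0592/2) log Q = 0.14 − (0.0592/2)(1.032) = 0.109 V.

0.11 V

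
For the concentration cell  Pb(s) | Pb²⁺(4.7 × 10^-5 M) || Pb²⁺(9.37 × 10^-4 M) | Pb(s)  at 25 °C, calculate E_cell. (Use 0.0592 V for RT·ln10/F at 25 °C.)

Both half-cells are Pb²⁺/Pb, so E°_cell = 0. The concentrated side is the cathode; the cell reaction moves Pb²⁺ from high to low concentration with n = 2.
Q = [Pb²⁺]_dilute/[Pb²⁺]_conc = 4.7 × 10^-5/9.37 × 10^-4 = 0.0502.
E = 0 − (0.0592/2) log Q = −(0.0592/2)(-1.300) = 0.0385 V.

0.038 V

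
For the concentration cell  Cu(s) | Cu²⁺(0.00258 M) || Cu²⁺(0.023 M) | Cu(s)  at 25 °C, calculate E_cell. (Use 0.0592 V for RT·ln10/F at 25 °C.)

Both half-cells are Cu²⁺/Cu, so E°_cell = 0. The concentrated side is the cathode; the cell reaction moves Cu²⁺ from high to low concentration with n = 2.
Q = [Cu²⁺]_dilute/[Cu²⁺]_conc = 0.00258/0.023 = 0.112.
E = 0 − (0.0592/2) log Q = −(0.0592/2)(-0.950) = 0.0281 V.

0.028 V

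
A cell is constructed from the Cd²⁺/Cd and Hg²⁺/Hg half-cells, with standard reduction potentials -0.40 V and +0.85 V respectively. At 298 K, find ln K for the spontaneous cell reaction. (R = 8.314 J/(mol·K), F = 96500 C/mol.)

ln K = 97.4

E°_cell = +0.85 − (-0.40) = 1.25 V, with n = 2 electrons transferred.
At equilibrium E = 0, so the Nernst equation gives ln K = nFE°/RT = (2)(96500)(1.25)/((8.314)(298)) = 97.37.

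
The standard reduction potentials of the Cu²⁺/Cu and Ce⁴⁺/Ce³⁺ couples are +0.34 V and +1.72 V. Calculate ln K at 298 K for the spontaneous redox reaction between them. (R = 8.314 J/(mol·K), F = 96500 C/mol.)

ln K = 107.5

E°_cell = +1.72 − (+0.34) = 1.38 V, with n = 2 electrons transferred.
At equilibrium E = 0, so the Nernst equation gives ln K = nFE°/RT = (2)(96500)(1.38)/((8.314)(298)) = 107.50.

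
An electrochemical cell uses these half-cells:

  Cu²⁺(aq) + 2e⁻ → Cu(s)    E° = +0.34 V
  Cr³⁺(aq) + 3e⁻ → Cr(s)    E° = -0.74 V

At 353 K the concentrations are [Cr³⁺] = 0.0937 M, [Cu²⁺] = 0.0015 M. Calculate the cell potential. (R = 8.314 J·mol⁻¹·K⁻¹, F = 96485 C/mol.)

1.01 V

The Cu²⁺/Cu couple has the higher reduction potential and acts as the cathode, so E°_cell = +0.34 − (-0.74) = 1.08 V.
Balancing electrons gives n = 6; the reaction quotient is Q = [Cr³⁺]^2/[Cu²⁺]^3 = 2.6 × 10^6.
E = E° − (RT/nF) ln Q = 1.08 − (8.314×353)/(6×96485) × (14.772) = 1.080 − 0.075 = 1.005 V.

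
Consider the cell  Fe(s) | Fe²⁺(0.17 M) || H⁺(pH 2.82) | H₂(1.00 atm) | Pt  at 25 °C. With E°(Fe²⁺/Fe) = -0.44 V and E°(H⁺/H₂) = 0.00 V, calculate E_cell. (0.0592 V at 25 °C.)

0.30 V

The hydrogen couple is the cathode, so E°_cell = 0.44 V; n = 2.
[H⁺] = 10^(−2.82) = 0.0015 M, and Q = [Fe²⁺]·P(H₂) / [H⁺]^2 = 7.42 × 10^4.
E = E° − (0.0592/2) log Q = 0.44 − (0.0592/2)(4.870) = 0.296 V.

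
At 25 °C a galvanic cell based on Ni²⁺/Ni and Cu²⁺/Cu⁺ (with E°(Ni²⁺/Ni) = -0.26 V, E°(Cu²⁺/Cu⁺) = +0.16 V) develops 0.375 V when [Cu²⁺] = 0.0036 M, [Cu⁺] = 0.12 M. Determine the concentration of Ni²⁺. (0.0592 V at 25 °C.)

0.03 M

From the Nernst equation, log Q = n(E° − E)/0.0592 = 2(0.42 − 0.375)/0.0592 = 1.520, so Q = 33.1.
With Q = [Ni²⁺]·[Cu⁺]^2/[Cu²⁺]^2 and the known concentrations, [Ni²⁺] in the numerator gives [Ni²⁺] = 0.03 M.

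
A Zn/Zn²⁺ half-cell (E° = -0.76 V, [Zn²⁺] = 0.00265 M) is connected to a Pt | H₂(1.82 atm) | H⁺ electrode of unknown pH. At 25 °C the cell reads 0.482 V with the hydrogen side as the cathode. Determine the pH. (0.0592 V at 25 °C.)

E°_cell = 0.76 V and n = 2.
log Q = n(E° − E)/0.0592 = 2×(0.76 − 0.482)/0.0592 = 9.392.
With Q = [Zn²⁺]·P(H₂) / [H⁺]^2, solving for [H⁺] gives log[H⁺] = -5.854, so pH = 5.85.

pH = 5.85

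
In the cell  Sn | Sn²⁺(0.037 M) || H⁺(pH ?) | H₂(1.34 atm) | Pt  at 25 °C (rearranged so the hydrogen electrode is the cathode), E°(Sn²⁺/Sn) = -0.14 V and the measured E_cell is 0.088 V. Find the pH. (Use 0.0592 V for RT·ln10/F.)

pH = 1.53

E°_cell = 0.14 V and n = 2.
log Q = n(E° − E)/0.0592 = 2×(0.14 − 0.088)/0.0592 = 1.757.
With Q = [Sn²⁺]·P(H₂) / [H⁺]^2, solving for [H⁺] gives log[H⁺] = -1.531, so pH = 1.53.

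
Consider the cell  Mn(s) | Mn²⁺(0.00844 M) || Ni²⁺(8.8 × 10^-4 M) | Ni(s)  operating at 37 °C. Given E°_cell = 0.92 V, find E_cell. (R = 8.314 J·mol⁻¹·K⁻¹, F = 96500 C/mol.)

0.890 V

Balancing electrons gives n = 2; the reaction quotient is Q = [Mn²⁺]/[Ni²⁺] = 9.59.
E = E° − (RT/nF) ln Q = 0.92 − (8.314×310)/(2×96500) × (2.261) = 0.920 − 0.030 = 0.890 V.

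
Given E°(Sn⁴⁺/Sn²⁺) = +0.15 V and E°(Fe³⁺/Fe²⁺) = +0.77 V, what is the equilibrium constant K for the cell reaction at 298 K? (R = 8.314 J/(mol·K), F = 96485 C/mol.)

9.4 × 10^20

E°_cell = +0.77 − (+0.15) = 0.62 V, with n = 2 electrons transferred.
At equilibrium E = 0, so the Nernst equation gives ln K = nFE°/RT = (2)(96485)(0.62)/((8.314)(298)) = 48.29.
K = e^48.29 = 9.4 × 10^20.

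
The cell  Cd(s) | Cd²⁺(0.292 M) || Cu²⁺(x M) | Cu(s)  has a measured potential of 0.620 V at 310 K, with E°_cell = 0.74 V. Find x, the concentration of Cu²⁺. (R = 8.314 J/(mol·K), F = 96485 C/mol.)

From the Nernst equation, ln Q = nF(E° − E)/RT = 2×96485×(0.74 − 0.620)/(8.314×310) = 8.985, so Q = 7980.
With Q = [Cd²⁺]/[Cu²⁺] and the known concentrations, [Cu²⁺] in the denominator gives [Cu²⁺] = 3.7 × 10^-5 M.

3.7 × 10^-5 M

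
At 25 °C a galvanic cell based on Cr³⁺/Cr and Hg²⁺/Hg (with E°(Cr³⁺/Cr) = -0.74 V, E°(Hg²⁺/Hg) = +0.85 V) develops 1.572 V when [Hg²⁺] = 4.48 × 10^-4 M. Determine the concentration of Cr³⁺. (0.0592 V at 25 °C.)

From the Nernst equation, log Q = n(E° − E)/0.0592 = 6(1.59 − 1.572)/0.0592 = 1.824, so Q = 66.7.
With Q = [Cr³⁺]^2/[Hg²⁺]^3 and the known concentrations, [Cr³⁺]^2 in the numerator gives [Cr³⁺] = 7.7 × 10^-5 M.

7.7 × 10^-5 M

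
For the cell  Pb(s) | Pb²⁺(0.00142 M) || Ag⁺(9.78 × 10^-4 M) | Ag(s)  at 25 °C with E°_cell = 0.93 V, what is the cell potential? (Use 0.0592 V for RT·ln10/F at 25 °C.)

0.836 V

Balancing electrons gives n = 2; the reaction quotient is Q = [Pb²⁺]/[Ag⁺]^2 = 1480.
At 25 °C, E = E° − (0.0592/n) log Q = 0.93 − (0.0592/2)(3.172) = 0.930 − 0.094 = 0.836 V.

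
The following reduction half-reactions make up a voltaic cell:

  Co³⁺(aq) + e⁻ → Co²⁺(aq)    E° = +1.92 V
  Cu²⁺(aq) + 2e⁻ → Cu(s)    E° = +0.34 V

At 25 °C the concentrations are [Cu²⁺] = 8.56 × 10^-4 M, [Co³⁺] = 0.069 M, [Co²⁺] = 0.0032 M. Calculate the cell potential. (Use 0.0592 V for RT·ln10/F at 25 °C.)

1.75 V

The Co³⁺/Co²⁺ couple has the higher reduction potential and acts as the cathode, so E°_cell = +1.92 − (+0.34) = 1.58 V.
Balancing electrons gives n = 2; the reaction quotient is Q = [Cu²⁺]·[Co²⁺]^2/[Co³⁺]^2 = 1.84 × 10^-6.
At 25 °C, E = E° − (0.0592/n) log Q = 1.58 − (0.0592/2)(-5.735) = 1.580 + 0.170 = 1.750 V.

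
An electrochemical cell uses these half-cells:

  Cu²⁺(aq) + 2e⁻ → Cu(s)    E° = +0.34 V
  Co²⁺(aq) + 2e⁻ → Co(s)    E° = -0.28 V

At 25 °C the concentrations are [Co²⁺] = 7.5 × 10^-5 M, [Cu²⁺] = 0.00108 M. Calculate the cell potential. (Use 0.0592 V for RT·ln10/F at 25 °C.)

0.654 V

The Cu²⁺/Cu couple has the higher reduction potential and acts as the cathode, so E°_cell = +0.34 − (-0.28) = 0.62 V.
Balancing electrons gives n = 2; the reaction quotient is Q = [Co²⁺]/[Cu²⁺] = 0.0694.
At 25 °C, E = E° − (0.0592/n) log Q = 0.62 − (0.0592/2)(-1.158) = 0.620 + 0.034 = 0.654 V.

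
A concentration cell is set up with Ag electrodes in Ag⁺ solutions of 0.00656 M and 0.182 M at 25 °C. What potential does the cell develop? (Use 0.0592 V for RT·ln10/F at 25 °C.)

Both half-cells are Ag⁺/Ag, so E°_cell = 0. The concentrated side is the cathode; the cell reaction moves Ag⁺ from high to low concentration with n = 1.
Q = [Ag⁺]_dilute/[Ag⁺]_conc = 0.00656/0.182 = 0.0360.
E = 0 − (0.0592/1) log Q = −(0.0592/1)(-1.443) = 0.0854 V.

0.085 V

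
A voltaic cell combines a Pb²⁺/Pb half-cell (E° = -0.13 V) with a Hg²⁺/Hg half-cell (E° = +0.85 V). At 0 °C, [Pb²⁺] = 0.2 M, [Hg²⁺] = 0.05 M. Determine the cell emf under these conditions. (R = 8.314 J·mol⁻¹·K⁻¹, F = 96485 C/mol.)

The Hg²⁺/Hg couple has the higher reduction potential and acts as the cathode, so E°_cell = +0.85 − (-0.13) = 0.98 V.
Balancing electrons gives n = 2; the reaction quotient is Q = [Pb²⁺]/[Hg²⁺] = 4.00.
E = E° − (RT/nF) ln Q = 0.98 − (8.314×273)/(2×96485) × (1.386) = 0.980 − 0.016 = 0.964 V.

0.964 V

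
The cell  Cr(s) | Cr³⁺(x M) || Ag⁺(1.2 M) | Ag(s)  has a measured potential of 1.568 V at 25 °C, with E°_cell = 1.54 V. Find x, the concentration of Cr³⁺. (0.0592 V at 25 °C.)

From the Nernst equation, log Q = n(E° − E)/0.0592 = 3(1.54 − 1.568)/0.0592 = -1.419, so Q = 0.0381.
With Q = [Cr³⁺]/[Ag⁺]^3 and the known concentrations, [Cr³⁺] in the numerator gives [Cr³⁺] = 0.066 M.

0.066 M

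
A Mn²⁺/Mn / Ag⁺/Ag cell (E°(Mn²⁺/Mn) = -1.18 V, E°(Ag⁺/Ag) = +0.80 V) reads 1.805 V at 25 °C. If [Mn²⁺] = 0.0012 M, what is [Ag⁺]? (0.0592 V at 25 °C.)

3.8 × 10^-5 M

From the Nernst equation, log Q = n(E° − E)/0.0592 = 2(1.98 − 1.805)/0.0592 = 5.912, so Q = 8.17 × 10^5.
With Q = [Mn²⁺]/[Ag⁺]^2 and the known concentrations, [Ag⁺]^2 in the denominator gives [Ag⁺] = 3.8 × 10^-5 M.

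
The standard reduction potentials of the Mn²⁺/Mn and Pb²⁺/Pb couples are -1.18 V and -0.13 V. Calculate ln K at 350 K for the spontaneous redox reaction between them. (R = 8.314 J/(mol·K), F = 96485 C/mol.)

ln K = 69.6

E°_cell = -0.13 − (-1.18) = 1.05 V, with n = 2 electrons transferred.
At equilibrium E = 0, so the Nernst equation gives ln K = nFE°/RT = (2)(96485)(1.05)/((8.314)(350)) = 69.63.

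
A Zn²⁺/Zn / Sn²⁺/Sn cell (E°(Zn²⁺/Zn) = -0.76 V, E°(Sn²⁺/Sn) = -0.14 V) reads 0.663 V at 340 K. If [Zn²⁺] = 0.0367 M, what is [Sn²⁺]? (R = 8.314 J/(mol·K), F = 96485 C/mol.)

0.69 M

From the Nernst equation, ln Q = nF(E° − E)/RT = 2×96485×(0.62 − 0.663)/(8.314×340) = -2.935, so Q = 0.0531.
With Q = [Zn²⁺]/[Sn²⁺] and the known concentrations, [Sn²⁺] in the denominator gives [Sn²⁺] = 0.69 M.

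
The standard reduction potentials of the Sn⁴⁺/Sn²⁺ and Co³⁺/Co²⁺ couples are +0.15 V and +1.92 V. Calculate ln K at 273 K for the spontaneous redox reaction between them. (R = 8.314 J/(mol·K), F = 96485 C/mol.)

ln K = 150.5

E°_cell = +1.92 − (+0.15) = 1.77 V, with n = 2 electrons transferred.
At equilibrium E = 0, so the Nernst equation gives ln K = nFE°/RT = (2)(96485)(1.77)/((8.314)(273)) = 150.48.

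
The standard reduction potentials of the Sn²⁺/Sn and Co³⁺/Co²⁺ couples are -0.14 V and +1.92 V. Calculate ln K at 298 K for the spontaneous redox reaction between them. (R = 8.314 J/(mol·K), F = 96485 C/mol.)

E°_cell = +1.92 − (-0.14) = 2.06 V, with n = 2 electrons transferred.
At equilibrium E = 0, so the Nernst equation gives ln K = nFE°/RT = (2)(96485)(2.06)/((8.314)(298)) = 160.45.

ln K = 160.4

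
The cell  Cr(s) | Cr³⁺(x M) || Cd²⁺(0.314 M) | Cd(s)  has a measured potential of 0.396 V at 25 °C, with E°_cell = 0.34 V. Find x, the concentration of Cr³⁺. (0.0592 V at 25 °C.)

From the Nernst equation, log Q = n(E° − E)/0.0592 = 6(0.34 − 0.396)/0.0592 = -5.676, so Q = 2.11 × 10^-6.
With Q = [Cr³⁺]^2/[Cd²⁺]^3 and the known concentrations, [Cr³⁺]^2 in the numerator gives [Cr³⁺] = 2.6 × 10^-4 M.

2.6 × 10^-4 M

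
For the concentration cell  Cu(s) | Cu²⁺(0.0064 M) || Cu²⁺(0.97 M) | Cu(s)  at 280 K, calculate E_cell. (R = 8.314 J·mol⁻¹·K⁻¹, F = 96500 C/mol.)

0.061 V

Both half-cells are Cu²⁺/Cu, so E°_cell = 0. The concentrated side is the cathode; the cell reaction moves Cu²⁺ from high to low concentration with n = 2.
Q = [Cu²⁺]_dilute/[Cu²⁺]_conc = 0.0064/0.97 = 0.00660.
E = 0 − (RT/nF) ln Q = −((8.314×280)/(2×96500))(-5.021) = 0.0606 V.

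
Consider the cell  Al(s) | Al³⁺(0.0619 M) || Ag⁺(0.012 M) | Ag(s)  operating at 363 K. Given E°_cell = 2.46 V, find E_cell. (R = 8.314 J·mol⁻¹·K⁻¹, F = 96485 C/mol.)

Balancing electrons gives n = 3; the reaction quotient is Q = [Al³⁺]/[Ag⁺]^3 = 3.58 × 10^4.
E = E° − (RT/nF) ln Q = 2.46 − (8.314×363)/(3×96485) × (10.486) = 2.460 − 0.109 = 2.351 V.

2.35 V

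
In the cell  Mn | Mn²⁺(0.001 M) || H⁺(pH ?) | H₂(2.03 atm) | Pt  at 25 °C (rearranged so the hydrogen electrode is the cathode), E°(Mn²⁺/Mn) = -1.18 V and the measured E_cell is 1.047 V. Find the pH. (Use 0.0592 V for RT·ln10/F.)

pH = 3.59

E°_cell = 1.18 V and n = 2.
log Q = n(E° − E)/0.0592 = 2×(1.18 − 1.047)/0.0592 = 4.493.
With Q = [Mn²⁺]·P(H₂) / [H⁺]^2, solving for [H⁺] gives log[H⁺] = -3.593, so pH = 3.59.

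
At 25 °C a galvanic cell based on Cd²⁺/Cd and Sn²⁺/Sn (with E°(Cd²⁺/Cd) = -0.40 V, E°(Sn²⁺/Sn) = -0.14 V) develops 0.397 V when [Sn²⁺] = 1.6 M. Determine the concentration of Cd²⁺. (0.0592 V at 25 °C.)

From the Nernst equation, log Q = n(E° − E)/0.0592 = 2(0.26 − 0.397)/0.0592 = -4.628, so Q = 2.35 × 10^-5.
With Q = [Cd²⁺]/[Sn²⁺] and the known concentrations, [Cd²⁺] in the numerator gives [Cd²⁺] = 3.8 × 10^-5 M.

3.8 × 10^-5 M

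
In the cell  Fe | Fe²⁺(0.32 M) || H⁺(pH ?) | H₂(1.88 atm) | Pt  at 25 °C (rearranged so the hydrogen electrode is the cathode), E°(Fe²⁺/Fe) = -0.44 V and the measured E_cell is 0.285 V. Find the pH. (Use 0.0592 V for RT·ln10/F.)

pH = 2.73

E°_cell = 0.44 V and n = 2.
log Q = n(E° − E)/0.0592 = 2×(0.44 − 0.285)/0.0592 = 5.236.
With Q = [Fe²⁺]·P(H₂) / [H⁺]^2, solving for [H⁺] gives log[H⁺] = -2.729, so pH = 2.73.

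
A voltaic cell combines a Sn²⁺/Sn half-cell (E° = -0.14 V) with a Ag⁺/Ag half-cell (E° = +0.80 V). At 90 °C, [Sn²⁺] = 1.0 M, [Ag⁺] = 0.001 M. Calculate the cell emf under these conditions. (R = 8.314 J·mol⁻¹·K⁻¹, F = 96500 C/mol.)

The Ag⁺/Ag couple has the higher reduction potential and acts as the cathode, so E°_cell = +0.80 − (-0.14) = 0.94 V.
Balancing electrons gives n = 2; the reaction quotient is Q = [Sn²⁺]/[Ag⁺]^2 = 1 × 10^6.
E = E° − (RT/nF) ln Q = 0.94 − (8.314×363)/(2×96500) × (13.816) = 0.940 − 0.216 = 0.724 V.

0.724 V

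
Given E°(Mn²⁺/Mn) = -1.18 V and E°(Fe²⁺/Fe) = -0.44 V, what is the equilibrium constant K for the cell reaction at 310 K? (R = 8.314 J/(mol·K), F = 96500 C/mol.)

E°_cell = -0.44 − (-1.18) = 0.74 V, with n = 2 electrons transferred.
At equilibrium E = 0, so the Nernst equation gives ln K = nFE°/RT = (2)(96500)(0.74)/((8.314)(310)) = 55.41.
K = e^55.41 = 1.2 × 10^24.

1.2 × 10^24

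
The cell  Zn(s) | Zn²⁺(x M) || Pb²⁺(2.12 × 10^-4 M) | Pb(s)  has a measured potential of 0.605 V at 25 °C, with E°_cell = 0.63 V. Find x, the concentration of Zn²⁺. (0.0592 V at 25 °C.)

From the Nernst equation, log Q = n(E° − E)/0.0592 = 2(0.63 − 0.605)/0.0592 = 0.845, so Q = 6.99.
With Q = [Zn²⁺]/[Pb²⁺] and the known concentrations, [Zn²⁺] in the numerator gives [Zn²⁺] = 0.0015 M.

0.0015 M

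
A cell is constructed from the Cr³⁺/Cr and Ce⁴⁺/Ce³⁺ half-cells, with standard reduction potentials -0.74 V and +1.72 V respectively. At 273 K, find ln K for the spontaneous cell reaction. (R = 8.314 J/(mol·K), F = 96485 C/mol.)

E°_cell = +1.72 − (-0.74) = 2.46 V, with n = 3 electrons transferred.
At equilibrium E = 0, so the Nernst equation gives ln K = nFE°/RT = (3)(96485)(2.46)/((8.314)(273)) = 313.72.

ln K = 313.7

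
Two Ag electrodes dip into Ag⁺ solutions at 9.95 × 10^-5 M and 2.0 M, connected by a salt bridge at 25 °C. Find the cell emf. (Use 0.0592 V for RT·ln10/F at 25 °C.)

Both half-cells are Ag⁺/Ag, so E°_cell = 0. The concentrated side is the cathode; the cell reaction moves Ag⁺ from high to low concentration with n = 1.
Q = [Ag⁺]_dilute/[Ag⁺]_conc = 9.95 × 10^-5/2.0 = 4.97 × 10^-5.
E = 0 − (0.0592/1) log Q = −(0.0592/1)(-4.303) = 0.2547 V.

0.25 V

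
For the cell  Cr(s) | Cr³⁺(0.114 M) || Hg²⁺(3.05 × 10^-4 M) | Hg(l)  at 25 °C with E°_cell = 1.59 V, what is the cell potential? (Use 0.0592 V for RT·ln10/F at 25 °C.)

Balancing electrons gives n = 6; the reaction quotient is Q = [Cr³⁺]^2/[Hg²⁺]^3 = 4.58 × 10^8.
At 25 °C, E = E° − (0.0592/n) log Q = 1.59 − (0.0592/6)(8.661) = 1.590 − 0.085 = 1.505 V.

1.50 V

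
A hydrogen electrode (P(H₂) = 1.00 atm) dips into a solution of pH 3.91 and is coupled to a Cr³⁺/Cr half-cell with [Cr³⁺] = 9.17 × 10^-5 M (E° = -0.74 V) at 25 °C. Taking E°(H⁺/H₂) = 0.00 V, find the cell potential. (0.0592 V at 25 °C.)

The hydrogen couple is the cathode, so E°_cell = 0.74 V; n = 6.
[H⁺] = 10^(−3.91) = 1.2 × 10^-4 M, and Q = [Cr³⁺]^2·P(H₂)^3 / [H⁺]^6 = 2.43 × 10^15.
E = E° − (0.0592/6) log Q = 0.74 − (0.0592/6)(15.385) = 0.588 V.

0.59 V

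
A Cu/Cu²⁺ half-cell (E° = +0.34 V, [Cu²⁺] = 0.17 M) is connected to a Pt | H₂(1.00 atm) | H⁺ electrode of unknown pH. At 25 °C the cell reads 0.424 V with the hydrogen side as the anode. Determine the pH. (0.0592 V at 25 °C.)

E°_cell = 0.34 V and n = 2.
log Q = n(E° − E)/0.0592 = 2×(0.34 − 0.424)/0.0592 = -2.838.
With Q = [H⁺]^2 / ([Cu²⁺]·P(H₂)), solving for [H⁺] gives log[H⁺] = -1.804, so pH = 1.80.

pH = 1.80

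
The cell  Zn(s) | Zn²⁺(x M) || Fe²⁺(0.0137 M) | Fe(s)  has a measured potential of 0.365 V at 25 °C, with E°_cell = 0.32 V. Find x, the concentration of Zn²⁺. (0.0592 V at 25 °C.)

4.1 × 10^-4 M

From the Nernst equation, log Q = n(E° − E)/0.0592 = 2(0.32 − 0.365)/0.0592 = -1.520, so Q = 0.0302.
With Q = [Zn²⁺]/[Fe²⁺] and the known concentrations, [Zn²⁺] in the numerator gives [Zn²⁺] = 4.1 × 10^-4 M.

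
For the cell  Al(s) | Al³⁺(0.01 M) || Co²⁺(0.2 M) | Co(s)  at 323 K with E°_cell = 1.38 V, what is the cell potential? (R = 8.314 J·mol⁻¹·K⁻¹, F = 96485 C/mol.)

Balancing electrons gives n = 6; the reaction quotient is Q = [Al³⁺]^2/[Co²⁺]^3 = 0.0125.
E = E° − (RT/nF) ln Q = 1.38 − (8.314×323)/(6×96485) × (-4.382) = 1.380 + 0.020 = 1.400 V.

1.40 V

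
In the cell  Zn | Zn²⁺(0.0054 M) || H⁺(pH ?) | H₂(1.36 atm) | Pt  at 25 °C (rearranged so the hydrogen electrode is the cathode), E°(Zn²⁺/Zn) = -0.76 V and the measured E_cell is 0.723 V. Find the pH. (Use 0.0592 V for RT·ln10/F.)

E°_cell = 0.76 V and n = 2.
log Q = n(E° − E)/0.0592 = 2×(0.76 − 0.723)/0.0592 = 1.250.
With Q = [Zn²⁺]·P(H₂) / [H⁺]^2, solving for [H⁺] gives log[H⁺] = -1.692, so pH = 1.69.

pH = 1.69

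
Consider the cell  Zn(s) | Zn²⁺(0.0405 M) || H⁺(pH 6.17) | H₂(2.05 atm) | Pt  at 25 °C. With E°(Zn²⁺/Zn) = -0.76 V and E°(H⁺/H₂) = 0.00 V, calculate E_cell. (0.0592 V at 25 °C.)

0.43 V

The hydrogen couple is the cathode, so E°_cell = 0.76 V; n = 2.
[H⁺] = 10^(−6.17) = 6.8 × 10^-7 M, and Q = [Zn²⁺]·P(H₂) / [H⁺]^2 = 1.82 × 10^11.
E = E° − (0.0592/2) log Q = 0.76 − (0.0592/2)(11.259) = 0.427 V.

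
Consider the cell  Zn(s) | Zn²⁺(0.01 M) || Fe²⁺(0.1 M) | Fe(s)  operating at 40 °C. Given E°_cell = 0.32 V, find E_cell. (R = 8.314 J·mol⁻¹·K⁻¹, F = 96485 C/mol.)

0.351 V

Balancing electrons gives n = 2; the reaction quotient is Q = [Zn²⁺]/[Fe²⁺] = 0.100.
E = E° − (RT/nF) ln Q = 0.32 − (8.314×313)/(2×96485) × (-2.303) = 0.320 + 0.031 = 0.351 V.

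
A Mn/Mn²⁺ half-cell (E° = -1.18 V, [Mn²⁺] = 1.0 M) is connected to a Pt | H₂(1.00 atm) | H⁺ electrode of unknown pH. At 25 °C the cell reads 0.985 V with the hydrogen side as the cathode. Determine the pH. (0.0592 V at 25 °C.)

E°_cell = 1.18 V and n = 2.
log Q = n(E° − E)/0.0592 = 2×(1.18 − 0.985)/0.0592 = 6.588.
With Q = [Mn²⁺]·P(H₂) / [H⁺]^2, solving for [H⁺] gives log[H⁺] = -3.294, so pH = 3.29.

pH = 3.29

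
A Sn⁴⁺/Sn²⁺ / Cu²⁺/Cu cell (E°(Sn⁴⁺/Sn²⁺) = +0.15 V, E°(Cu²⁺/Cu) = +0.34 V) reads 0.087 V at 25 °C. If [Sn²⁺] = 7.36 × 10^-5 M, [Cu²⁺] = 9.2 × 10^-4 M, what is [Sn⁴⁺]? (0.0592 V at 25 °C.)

2 × 10^-4 M

From the Nernst equation, log Q = n(E° − E)/0.0592 = 2(0.19 − 0.087)/0.0592 = 3.480, so Q = 3020.
With Q = [Sn⁴⁺]/([Sn²⁺]·[Cu²⁺]) and the known concentrations, [Sn⁴⁺] in the numerator gives [Sn⁴⁺] = 2 × 10^-4 M.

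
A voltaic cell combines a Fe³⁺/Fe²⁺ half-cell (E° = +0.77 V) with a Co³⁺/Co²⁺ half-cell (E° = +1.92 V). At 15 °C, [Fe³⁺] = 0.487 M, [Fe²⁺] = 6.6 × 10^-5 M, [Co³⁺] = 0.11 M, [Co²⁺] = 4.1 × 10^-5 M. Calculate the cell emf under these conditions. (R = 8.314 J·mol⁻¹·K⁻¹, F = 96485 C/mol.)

1.12 V

The Co³⁺/Co²⁺ couple has the higher reduction potential and acts as the cathode, so E°_cell = +1.92 − (+0.77) = 1.15 V.
Balancing electrons gives n = 1; the reaction quotient is Q = [Fe³⁺]·[Co²⁺]/([Fe²⁺]·[Co³⁺]) = 2.75.
E = E° − (RT/nF) ln Q = 1.15 − (8.314×288)/(1×96485) × (1.012) = 1.150 − 0.025 = 1.125 V.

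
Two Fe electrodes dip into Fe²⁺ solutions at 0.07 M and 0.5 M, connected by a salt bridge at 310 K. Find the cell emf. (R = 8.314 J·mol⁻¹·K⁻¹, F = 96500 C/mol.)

0.026 V

Both half-cells are Fe²⁺/Fe, so E°_cell = 0. The concentrated side is the cathode; the cell reaction moves Fe²⁺ from high to low concentration with n = 2.
Q = [Fe²⁺]_dilute/[Fe²⁺]_conc = 0.07/0.5 = 0.140.
E = 0 − (RT/nF) ln Q = −((8.314×310)/(2×96500))(-1.966) = 0.0263 V.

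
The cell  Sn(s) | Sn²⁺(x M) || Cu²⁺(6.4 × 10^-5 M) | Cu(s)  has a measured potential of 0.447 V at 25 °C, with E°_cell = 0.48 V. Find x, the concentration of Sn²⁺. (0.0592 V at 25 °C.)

8.3 × 10^-4 M

From the Nernst equation, log Q = n(E° − E)/0.0592 = 2(0.48 − 0.447)/0.0592 = 1.115, so Q = 13.0.
With Q = [Sn²⁺]/[Cu²⁺] and the known concentrations, [Sn²⁺] in the numerator gives [Sn²⁺] = 8.3 × 10^-4 M.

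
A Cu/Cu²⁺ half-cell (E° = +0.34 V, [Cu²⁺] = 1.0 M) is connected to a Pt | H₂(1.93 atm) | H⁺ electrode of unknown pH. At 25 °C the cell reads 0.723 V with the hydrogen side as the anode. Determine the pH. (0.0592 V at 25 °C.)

pH = 6.33

E°_cell = 0.34 V and n = 2.
log Q = n(E° − E)/0.0592 = 2×(0.34 − 0.723)/0.0592 = -12.939.
With Q = [H⁺]^2 / ([Cu²⁺]·P(H₂)), solving for [H⁺] gives log[H⁺] = -6.327, so pH = 6.33.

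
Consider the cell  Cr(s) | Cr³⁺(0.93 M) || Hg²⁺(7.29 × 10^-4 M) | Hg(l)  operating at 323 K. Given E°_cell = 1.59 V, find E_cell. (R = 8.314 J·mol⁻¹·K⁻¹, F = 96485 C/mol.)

1.49 V

Balancing electrons gives n = 6; the reaction quotient is Q = [Cr³⁺]^2/[Hg²⁺]^3 = 2.23 × 10^9.
E = E° − (RT/nF) ln Q = 1.59 − (8.314×323)/(6×96485) × (21.526) = 1.590 − 0.100 = 1.490 V.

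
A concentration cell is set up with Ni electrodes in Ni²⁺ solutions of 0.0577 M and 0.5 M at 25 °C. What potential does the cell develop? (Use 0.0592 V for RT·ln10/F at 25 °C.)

0.028 V

Both half-cells are Ni²⁺/Ni, so E°_cell = 0. The concentrated side is the cathode; the cell reaction moves Ni²⁺ from high to low concentration with n = 2.
Q = [Ni²⁺]_dilute/[Ni²⁺]_conc = 0.0577/0.5 = 0.115.
E = 0 − (0.0592/2) log Q = −(0.0592/2)(-0.938) = 0.0278 V.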